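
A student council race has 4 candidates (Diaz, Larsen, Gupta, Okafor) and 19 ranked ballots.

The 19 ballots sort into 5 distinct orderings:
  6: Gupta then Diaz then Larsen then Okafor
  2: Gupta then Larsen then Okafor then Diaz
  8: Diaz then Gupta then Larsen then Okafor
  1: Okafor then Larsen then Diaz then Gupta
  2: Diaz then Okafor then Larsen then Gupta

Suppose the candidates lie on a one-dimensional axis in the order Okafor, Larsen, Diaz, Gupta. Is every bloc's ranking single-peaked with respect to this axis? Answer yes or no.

Axis positions: Okafor=1, Larsen=2, Diaz=3, Gupta=4.
Bloc 1 (peak Gupta at position 4): ranking walks positions 4-3-2-1, expanding outward from the peak — single-peaked.
Bloc 2: ranking walks positions 4-2-1-3; Larsen is ranked above Diaz even though Diaz lies between Larsen and the peak Gupta on the axis — preferences dip and rise again. Not single-peaked.
Bloc 3 (peak Diaz at position 3): ranking walks positions 3-4-2-1, expanding outward from the peak — single-peaked.
Bloc 4 (peak Okafor at position 1): ranking walks positions 1-2-3-4, expanding outward from the peak — single-peaked.
Bloc 5: ranking walks positions 3-1-2-4; Okafor is ranked above Larsen even though Larsen lies between Okafor and the peak Diaz on the axis — preferences dip and rise again. Not single-peaked.
Bloc 2 violates single-peakedness, so the profile is not single-peaked on this axis.

no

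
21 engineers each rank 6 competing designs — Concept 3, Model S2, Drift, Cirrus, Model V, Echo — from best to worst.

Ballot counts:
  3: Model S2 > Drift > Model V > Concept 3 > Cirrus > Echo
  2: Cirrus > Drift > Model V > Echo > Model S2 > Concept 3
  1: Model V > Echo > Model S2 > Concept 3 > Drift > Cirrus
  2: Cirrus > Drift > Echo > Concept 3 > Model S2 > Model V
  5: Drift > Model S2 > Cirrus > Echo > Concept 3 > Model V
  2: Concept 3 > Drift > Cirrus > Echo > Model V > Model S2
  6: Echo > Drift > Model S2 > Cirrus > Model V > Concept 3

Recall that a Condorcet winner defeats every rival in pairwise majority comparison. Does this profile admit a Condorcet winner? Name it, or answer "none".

Drift

Check each pair by majority over 21 ballots:
Concept 3 vs Model S2: Model S2 wins 17–4.
Concept 3 vs Drift: 1+2 = 3 for Concept 3, 18 for Drift — Drift by 18–3.
Concept 3 vs Cirrus: Concept 3 preferred on 3+1+2 = 6 ballots; Cirrus wins 15–6.
Concept 3–Model V: Model V 12–9.
Concept 3 vs Echo: Concept 3 preferred on 3+2 = 5 ballots; Echo wins 16–5.
Model S2 vs Drift: Drift, 17–4.
Model S2 vs Cirrus: Model S2, 15–6.
Model S2 vs Model V: Model S2 wins 16–5.
Model S2 vs Echo: Echo, 13–8.
Drift vs Cirrus: Drift, 17–4.
Drift vs Model V: Drift is ranked higher on 3+2+2+5+2+6 = 20 ballots, Model V on 1. Drift wins 20–1.
Drift vs Echo: 14 to 7, Drift.
Cirrus vs Model V: 2+2+5+2+6 = 17 for Cirrus, 4 for Model V — Cirrus by 17–4.
Cirrus–Echo: Cirrus 14–7.
Model V vs Echo: 6 to 15, Echo.
Only Drift has no losses; Drift is the Condorcet winner.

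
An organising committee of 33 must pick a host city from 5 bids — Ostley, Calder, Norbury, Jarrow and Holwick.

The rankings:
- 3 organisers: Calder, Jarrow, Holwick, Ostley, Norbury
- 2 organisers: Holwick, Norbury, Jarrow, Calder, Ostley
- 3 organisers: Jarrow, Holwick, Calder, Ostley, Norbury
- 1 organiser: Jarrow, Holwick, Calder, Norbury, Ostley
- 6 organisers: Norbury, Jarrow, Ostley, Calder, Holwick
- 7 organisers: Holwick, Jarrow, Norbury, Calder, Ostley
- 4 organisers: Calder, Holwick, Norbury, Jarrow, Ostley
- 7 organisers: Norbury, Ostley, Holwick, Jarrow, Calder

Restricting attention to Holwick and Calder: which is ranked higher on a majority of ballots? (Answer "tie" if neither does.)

Ballots ranking Holwick above Calder: 2 + 3 + 1 + 7 + 7 = 20.
Ballots ranking Calder above Holwick: 33 − 20 = 13.
Holwick wins the head-to-head 20–13.

Holwick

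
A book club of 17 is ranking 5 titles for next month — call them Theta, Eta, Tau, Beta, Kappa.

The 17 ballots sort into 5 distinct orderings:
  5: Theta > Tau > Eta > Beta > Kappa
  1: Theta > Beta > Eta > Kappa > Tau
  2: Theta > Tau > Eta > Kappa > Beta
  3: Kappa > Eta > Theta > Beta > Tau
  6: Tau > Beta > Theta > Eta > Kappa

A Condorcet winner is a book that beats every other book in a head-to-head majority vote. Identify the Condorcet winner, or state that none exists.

Theta

Pairwise majorities:
Theta–Eta: Theta 14–3.
Theta vs Tau: Theta wins 11–6.
Theta vs Beta: Theta preferred on 5+1+2+3 = 11 ballots; Theta wins 11–6.
Theta vs Kappa: 14 to 3, Theta.
Eta vs Tau: Eta is ranked higher on 1+3 = 4 ballots, Tau on 13. Tau wins 13–4.
Eta vs Beta: Eta is ranked higher on 5+2+3 = 10 ballots, Beta on 7. Eta wins 10–7.
Eta vs Kappa: Eta wins 14–3.
Tau vs Beta: Tau is ranked higher on 5+2+6 = 13 ballots, Beta on 4. Tau wins 13–4.
Tau vs Kappa: Tau, 13–4.
Beta vs Kappa: 12 to 5, Beta.
Theta beats each of Eta, Tau, Beta, Kappa — Theta is the Condorcet winner.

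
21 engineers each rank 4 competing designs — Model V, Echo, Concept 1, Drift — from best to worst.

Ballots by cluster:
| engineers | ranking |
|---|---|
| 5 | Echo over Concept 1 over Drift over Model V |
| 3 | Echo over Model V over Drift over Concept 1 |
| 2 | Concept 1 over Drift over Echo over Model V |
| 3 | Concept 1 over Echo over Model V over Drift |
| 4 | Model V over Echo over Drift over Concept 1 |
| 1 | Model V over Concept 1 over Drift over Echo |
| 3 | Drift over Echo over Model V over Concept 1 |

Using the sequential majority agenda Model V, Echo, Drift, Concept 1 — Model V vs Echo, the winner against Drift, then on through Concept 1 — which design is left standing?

Echo

Round 1: Model V vs Echo — 5–16, Echo advances.
Round 2: Echo vs Drift — 15–6, Echo advances.
Round 3: Echo vs Concept 1 — 15–6, Echo advances.
Echo survives the agenda.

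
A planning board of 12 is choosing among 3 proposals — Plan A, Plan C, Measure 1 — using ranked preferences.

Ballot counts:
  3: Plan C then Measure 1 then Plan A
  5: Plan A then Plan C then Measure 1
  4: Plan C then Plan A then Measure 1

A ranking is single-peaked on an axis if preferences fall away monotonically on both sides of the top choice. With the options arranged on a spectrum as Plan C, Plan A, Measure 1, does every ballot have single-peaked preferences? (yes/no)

no

Axis positions: Plan C=1, Plan A=2, Measure 1=3.
Ballot type 1: ranking walks positions 1-3-2; Measure 1 is ranked above Plan A even though Plan A lies between Measure 1 and the peak Plan C on the axis — preferences dip and rise again. Not single-peaked.
Ballot type 2 (peak Plan A at position 2): ranking walks positions 2-1-3, expanding outward from the peak — single-peaked.
Ballot type 3 (peak Plan C at position 1): ranking walks positions 1-2-3, expanding outward from the peak — single-peaked.
Ballot type 1 violates single-peakedness, so the profile is not single-peaked on this axis.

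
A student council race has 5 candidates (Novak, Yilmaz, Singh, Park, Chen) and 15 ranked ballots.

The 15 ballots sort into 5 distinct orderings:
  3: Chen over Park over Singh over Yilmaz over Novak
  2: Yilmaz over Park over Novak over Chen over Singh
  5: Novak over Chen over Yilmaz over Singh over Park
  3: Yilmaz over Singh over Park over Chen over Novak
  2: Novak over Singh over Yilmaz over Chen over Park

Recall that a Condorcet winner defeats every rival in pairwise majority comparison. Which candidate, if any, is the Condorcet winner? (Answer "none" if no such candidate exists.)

none

Pairwise majorities:
Novak vs Yilmaz: 5+2 = 7 for Novak, 8 for Yilmaz — Yilmaz by 8–7.
Novak vs Singh: 9 to 6, Novak.
Novak vs Park: 7 to 8, Park.
Novak vs Chen: Novak preferred on 2+5+2 = 9 ballots; Novak wins 9–6.
Yilmaz vs Singh: Yilmaz preferred on 2+5+3 = 10 ballots; Yilmaz wins 10–5.
Yilmaz vs Park: Yilmaz preferred on 2+5+3+2 = 12 ballots; Yilmaz wins 12–3.
Yilmaz vs Chen: Yilmaz is ranked higher on 2+3+2 = 7 ballots, Chen on 8. Chen wins 8–7.
Singh vs Park: Singh is ranked higher on 5+3+2 = 10 ballots, Park on 5. Singh wins 10–5.
Singh vs Chen: Singh is ranked higher on 3+2 = 5 ballots, Chen on 10. Chen wins 10–5.
Park vs Chen: 5 to 10, Chen.
Each candidate drops at least one matchup (Novak loses to Yilmaz; Yilmaz loses to Chen; Singh loses to Novak; Park loses to Yilmaz; Chen loses to Novak); the cycle Novak beats Singh beats Park beats Novak rules out a Condorcet winner.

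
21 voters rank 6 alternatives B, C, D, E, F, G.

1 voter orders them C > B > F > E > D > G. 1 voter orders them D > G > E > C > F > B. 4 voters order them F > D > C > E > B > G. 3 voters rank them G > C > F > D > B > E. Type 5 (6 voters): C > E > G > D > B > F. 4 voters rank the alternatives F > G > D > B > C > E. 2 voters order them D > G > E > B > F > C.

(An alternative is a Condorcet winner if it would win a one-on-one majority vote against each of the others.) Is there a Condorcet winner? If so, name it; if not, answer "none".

Head-to-head results (21 voters):
B–C: C 15–6.
B–D: D 20–1.
B vs E: E, 13–8.
B vs F: F, 12–9.
B vs G: G, 16–5.
C–D: D 11–10.
C vs E: C, 18–3.
C–F: C 11–10.
C vs G: C, 11–10.
D–E: D 14–7.
D vs F: F, 12–9.
D vs G: G wins 13–8.
E vs F: F wins 12–9.
E vs G: E wins 11–10.
F vs G: G, 12–9.
Each alternative drops at least one matchup (B loses to C; C loses to D; D loses to F; E loses to C; F loses to C; G loses to C); the cycle C → F → D → C rules out a Condorcet winner.

none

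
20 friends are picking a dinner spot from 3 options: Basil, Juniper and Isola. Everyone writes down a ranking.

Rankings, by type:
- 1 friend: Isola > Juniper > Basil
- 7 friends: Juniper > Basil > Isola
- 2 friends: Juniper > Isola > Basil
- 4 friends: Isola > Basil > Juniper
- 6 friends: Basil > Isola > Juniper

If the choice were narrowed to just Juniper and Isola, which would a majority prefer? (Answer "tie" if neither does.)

Isola

Ballots ranking Juniper above Isola: 7 + 2 = 9.
Ballots ranking Isola above Juniper: 20 − 9 = 11.
Isola wins the head-to-head 11–9.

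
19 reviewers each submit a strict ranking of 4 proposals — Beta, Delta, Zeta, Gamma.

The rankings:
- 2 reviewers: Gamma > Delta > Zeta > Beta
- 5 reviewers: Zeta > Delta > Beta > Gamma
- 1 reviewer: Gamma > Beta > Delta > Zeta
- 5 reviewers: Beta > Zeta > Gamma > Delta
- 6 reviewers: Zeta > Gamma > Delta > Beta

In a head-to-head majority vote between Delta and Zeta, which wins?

Ballots ranking Delta above Zeta: 2 + 1 = 3.
Ballots ranking Zeta above Delta: 19 − 3 = 16.
Zeta wins the head-to-head 16–3.

Zeta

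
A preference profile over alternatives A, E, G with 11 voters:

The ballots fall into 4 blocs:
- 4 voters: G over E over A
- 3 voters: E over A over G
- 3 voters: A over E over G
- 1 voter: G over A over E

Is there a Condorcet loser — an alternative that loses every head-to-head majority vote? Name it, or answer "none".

Pairwise majorities:
A vs E: 4 to 7, E.
A vs G: A is ranked higher on 3+3 = 6 ballots, G on 5. A wins 6–5.
E vs G: E wins 6–5.
G loses to every other alternative — it is the Condorcet loser.

G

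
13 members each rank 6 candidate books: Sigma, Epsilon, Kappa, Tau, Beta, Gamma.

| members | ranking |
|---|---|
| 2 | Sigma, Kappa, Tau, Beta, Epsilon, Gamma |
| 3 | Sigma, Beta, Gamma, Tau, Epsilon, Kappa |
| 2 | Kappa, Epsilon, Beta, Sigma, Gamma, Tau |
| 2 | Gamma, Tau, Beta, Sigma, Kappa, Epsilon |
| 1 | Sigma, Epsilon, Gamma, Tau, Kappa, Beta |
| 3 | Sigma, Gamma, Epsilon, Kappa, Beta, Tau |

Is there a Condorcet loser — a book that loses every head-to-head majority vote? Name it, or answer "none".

none

Head-to-head results (13 members):
Sigma vs Epsilon: 2+3+2+1+3 = 11 for Sigma, 2 for Epsilon — Sigma by 11–2.
Sigma vs Kappa: 11 to 2, Sigma.
Sigma–Tau: Sigma 11–2.
Sigma vs Beta: Sigma wins 9–4.
Sigma–Gamma: Sigma 11–2.
Epsilon–Kappa: Epsilon 7–6.
Epsilon vs Tau: Epsilon preferred on 2+1+3 = 6 ballots; Tau wins 7–6.
Epsilon vs Beta: Epsilon is ranked higher on 2+1+3 = 6 ballots, Beta on 7. Beta wins 7–6.
Epsilon vs Gamma: Epsilon preferred on 2+2+1 = 5 ballots; Gamma wins 8–5.
Kappa–Tau: Kappa 7–6.
Kappa vs Beta: Kappa preferred on 2+2+1+3 = 8 ballots; Kappa wins 8–5.
Kappa vs Gamma: Gamma wins 9–4.
Tau vs Beta: 2+2+1 = 5 for Tau, 8 for Beta — Beta by 8–5.
Tau vs Gamma: Tau preferred on 2 ballots; Gamma wins 11–2.
Beta–Gamma: Beta 7–6.
No book is winless: Sigma beats Epsilon; Epsilon beats Kappa; Kappa beats Tau; Tau beats Epsilon; Beta beats Epsilon; Gamma beats Epsilon. There is no Condorcet loser.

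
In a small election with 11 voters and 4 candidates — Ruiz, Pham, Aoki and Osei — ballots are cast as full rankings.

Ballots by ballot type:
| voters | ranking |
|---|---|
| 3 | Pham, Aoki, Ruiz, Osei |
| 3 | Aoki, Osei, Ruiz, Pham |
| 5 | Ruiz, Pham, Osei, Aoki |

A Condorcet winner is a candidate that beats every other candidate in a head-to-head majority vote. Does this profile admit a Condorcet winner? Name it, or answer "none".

none

Head-to-head results (11 voters):
Ruiz vs Pham: Ruiz, 8–3.
Ruiz vs Aoki: 5 to 6, Aoki.
Ruiz vs Osei: Ruiz wins 8–3.
Pham–Aoki: Pham 8–3.
Pham vs Osei: Pham wins 8–3.
Aoki vs Osei: Aoki is ranked higher on 3+3 = 6 ballots, Osei on 5. Aoki wins 6–5.
No candidate is unbeaten: Ruiz loses to Aoki; Pham loses to Ruiz; Aoki loses to Pham; Osei loses to Ruiz. In particular Ruiz beats Pham beats Aoki beats Ruiz is a majority cycle — no Condorcet winner exists.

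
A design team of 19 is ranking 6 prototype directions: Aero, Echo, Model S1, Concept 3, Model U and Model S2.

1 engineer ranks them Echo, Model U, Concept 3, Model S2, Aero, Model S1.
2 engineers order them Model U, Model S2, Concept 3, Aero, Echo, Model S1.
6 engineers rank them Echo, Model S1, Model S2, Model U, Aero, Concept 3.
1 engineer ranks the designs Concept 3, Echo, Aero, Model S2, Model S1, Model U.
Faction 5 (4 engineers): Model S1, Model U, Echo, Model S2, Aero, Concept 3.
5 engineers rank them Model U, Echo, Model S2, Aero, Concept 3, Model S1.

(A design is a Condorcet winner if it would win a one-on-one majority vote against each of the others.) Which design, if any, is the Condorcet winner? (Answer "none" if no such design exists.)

none

Check each pair by majority over 19 ballots:
Aero vs Echo: Echo wins 17–2.
Aero–Model S1: Model S1 10–9.
Aero vs Concept 3: 6+4+5 = 15 for Aero, 4 for Concept 3 — Aero by 15–4.
Aero vs Model U: Model U, 18–1.
Aero vs Model S2: Model S2 wins 18–1.
Echo vs Model S1: Echo wins 15–4.
Echo vs Concept 3: 1+6+4+5 = 16 for Echo, 3 for Concept 3 — Echo by 16–3.
Echo–Model U: Model U 11–8.
Echo vs Model S2: Echo is ranked higher on 1+6+1+4+5 = 17 ballots, Model S2 on 2. Echo wins 17–2.
Model S1 vs Concept 3: 10 to 9, Model S1.
Model S1 vs Model U: Model S1, 11–8.
Model S1 vs Model S2: Model S1, 10–9.
Concept 3 vs Model U: 1 for Concept 3, 18 for Model U — Model U by 18–1.
Concept 3 vs Model S2: Model S2, 17–2.
Model U vs Model S2: Model U preferred on 1+2+4+5 = 12 ballots; Model U wins 12–7.
Every design loses at least once (Aero loses to Echo; Echo loses to Model U; Model S1 loses to Echo; Concept 3 loses to Aero; Model U loses to Model S1; Model S2 loses to Echo). The majority relation contains the cycle Echo > Model S1 > Model U > Echo, so there is no Condorcet winner.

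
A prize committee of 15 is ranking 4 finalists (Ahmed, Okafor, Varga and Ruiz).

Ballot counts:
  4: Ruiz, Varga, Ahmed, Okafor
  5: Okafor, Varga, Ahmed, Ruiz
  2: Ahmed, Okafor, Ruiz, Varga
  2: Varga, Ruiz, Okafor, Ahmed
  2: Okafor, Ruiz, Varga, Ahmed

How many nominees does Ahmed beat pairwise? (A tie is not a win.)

0

Ahmed against each rival (15 jurors):
Ahmed vs Okafor: Ahmed is ranked higher on 4+2 = 6 ballots, Okafor on 9. Okafor wins 9–6.
Ahmed vs Varga: Ahmed is ranked higher on 2 ballots, Varga on 13. Varga wins 13–2.
Ahmed vs Ruiz: Ruiz wins 8–7.
Ahmed beats no one; loses to Okafor, Varga, Ruiz — 0 pairwise wins.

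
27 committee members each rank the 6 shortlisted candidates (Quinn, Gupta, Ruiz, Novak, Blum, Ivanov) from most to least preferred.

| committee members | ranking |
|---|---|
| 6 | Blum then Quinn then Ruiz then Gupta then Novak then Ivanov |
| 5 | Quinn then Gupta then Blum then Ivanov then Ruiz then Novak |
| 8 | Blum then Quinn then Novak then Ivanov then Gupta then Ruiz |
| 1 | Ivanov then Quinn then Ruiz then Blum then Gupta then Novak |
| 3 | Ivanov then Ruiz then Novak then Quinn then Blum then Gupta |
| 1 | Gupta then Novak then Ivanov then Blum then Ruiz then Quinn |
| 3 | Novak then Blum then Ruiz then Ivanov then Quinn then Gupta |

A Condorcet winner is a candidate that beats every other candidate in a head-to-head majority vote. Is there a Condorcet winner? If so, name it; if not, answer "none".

Blum

Check each pair by majority over 27 ballots:
Quinn vs Gupta: Quinn, 26–1.
Quinn vs Ruiz: Quinn, 20–7.
Quinn vs Novak: Quinn wins 20–7.
Quinn vs Blum: Blum wins 18–9.
Quinn vs Ivanov: Quinn, 19–8.
Gupta vs Ruiz: Gupta, 14–13.
Gupta vs Novak: Novak, 14–13.
Gupta vs Blum: Blum, 21–6.
Gupta vs Ivanov: Ivanov wins 15–12.
Ruiz vs Novak: Ruiz wins 15–12.
Ruiz vs Blum: Blum, 23–4.
Ruiz vs Ivanov: Ivanov, 18–9.
Novak–Blum: Blum 20–7.
Novak vs Ivanov: Novak wins 18–9.
Blum–Ivanov: Blum 22–5.
Only Blum has no losses; Blum is the Condorcet winner.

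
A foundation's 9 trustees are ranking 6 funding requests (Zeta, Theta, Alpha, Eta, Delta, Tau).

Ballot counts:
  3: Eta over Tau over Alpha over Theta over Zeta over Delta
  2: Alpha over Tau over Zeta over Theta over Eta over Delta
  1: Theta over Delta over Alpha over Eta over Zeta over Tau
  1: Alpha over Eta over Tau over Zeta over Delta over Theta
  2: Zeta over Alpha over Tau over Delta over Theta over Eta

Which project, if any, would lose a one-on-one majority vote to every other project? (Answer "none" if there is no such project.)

Head-to-head results (9 reviewers):
Zeta vs Theta: Zeta preferred on 2+1+2 = 5 ballots; Zeta wins 5–4.
Zeta vs Alpha: Alpha wins 7–2.
Zeta vs Eta: 2+2 = 4 for Zeta, 5 for Eta — Eta by 5–4.
Zeta vs Delta: Zeta, 8–1.
Zeta vs Tau: Zeta is ranked higher on 1+2 = 3 ballots, Tau on 6. Tau wins 6–3.
Theta–Alpha: Alpha 8–1.
Theta vs Eta: 2+1+2 = 5 for Theta, 4 for Eta — Theta by 5–4.
Theta vs Delta: 6 to 3, Theta.
Theta vs Tau: 1 to 8, Tau.
Alpha vs Eta: Alpha is ranked higher on 2+1+1+2 = 6 ballots, Eta on 3. Alpha wins 6–3.
Alpha vs Delta: Alpha, 8–1.
Alpha–Tau: Alpha 6–3.
Eta vs Delta: Eta preferred on 3+2+1 = 6 ballots; Eta wins 6–3.
Eta vs Tau: Eta wins 5–4.
Delta vs Tau: 1 for Delta, 8 for Tau — Tau by 8–1.
Only Delta has no wins; Delta is the Condorcet loser.

Delta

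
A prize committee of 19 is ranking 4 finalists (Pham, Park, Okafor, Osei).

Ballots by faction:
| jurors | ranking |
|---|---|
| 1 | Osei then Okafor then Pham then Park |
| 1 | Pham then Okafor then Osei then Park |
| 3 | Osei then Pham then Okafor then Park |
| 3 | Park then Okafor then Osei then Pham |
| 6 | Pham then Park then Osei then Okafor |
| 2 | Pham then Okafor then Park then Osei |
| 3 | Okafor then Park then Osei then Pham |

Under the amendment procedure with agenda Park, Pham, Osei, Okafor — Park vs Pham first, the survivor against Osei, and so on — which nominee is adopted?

Osei

Round 1: Park vs Pham — 6–13, Pham advances.
Round 2: Pham vs Osei — 9–10, Osei advances.
Round 3: Osei vs Okafor — 10–9, Osei advances.
Osei survives the agenda.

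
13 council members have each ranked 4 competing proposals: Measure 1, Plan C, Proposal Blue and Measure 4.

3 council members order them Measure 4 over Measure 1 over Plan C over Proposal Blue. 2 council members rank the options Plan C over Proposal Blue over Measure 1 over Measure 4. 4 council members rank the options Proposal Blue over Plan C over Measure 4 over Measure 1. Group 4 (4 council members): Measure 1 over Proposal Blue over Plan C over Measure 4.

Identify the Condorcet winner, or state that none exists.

none

Check each pair by majority over 13 ballots:
Measure 1 vs Plan C: Measure 1, 7–6.
Measure 1 vs Proposal Blue: 3+4 = 7 for Measure 1, 6 for Proposal Blue — Measure 1 by 7–6.
Measure 1 vs Measure 4: Measure 1 is ranked higher on 2+4 = 6 ballots, Measure 4 on 7. Measure 4 wins 7–6.
Plan C vs Proposal Blue: 5 to 8, Proposal Blue.
Plan C vs Measure 4: Plan C preferred on 2+4+4 = 10 ballots; Plan C wins 10–3.
Proposal Blue vs Measure 4: 10 to 3, Proposal Blue.
Each option drops at least one matchup (Measure 1 loses to Measure 4; Plan C loses to Measure 1; Proposal Blue loses to Measure 1; Measure 4 loses to Plan C); the cycle Measure 1 > Plan C > Measure 4 > Measure 1 rules out a Condorcet winner.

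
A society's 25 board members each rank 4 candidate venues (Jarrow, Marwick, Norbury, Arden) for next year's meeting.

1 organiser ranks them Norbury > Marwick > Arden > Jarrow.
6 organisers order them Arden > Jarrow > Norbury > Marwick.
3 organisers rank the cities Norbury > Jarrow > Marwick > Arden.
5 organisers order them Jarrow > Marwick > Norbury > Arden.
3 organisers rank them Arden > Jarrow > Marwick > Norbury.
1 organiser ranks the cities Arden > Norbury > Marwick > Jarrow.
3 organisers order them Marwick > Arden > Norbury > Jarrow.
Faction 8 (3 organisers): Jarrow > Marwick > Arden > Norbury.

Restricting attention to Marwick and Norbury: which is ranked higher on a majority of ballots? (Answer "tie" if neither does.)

Marwick

Ballots ranking Marwick above Norbury: 5 + 3 + 3 + 3 = 14.
Ballots ranking Norbury above Marwick: 25 − 14 = 11.
Marwick wins the head-to-head 14–11.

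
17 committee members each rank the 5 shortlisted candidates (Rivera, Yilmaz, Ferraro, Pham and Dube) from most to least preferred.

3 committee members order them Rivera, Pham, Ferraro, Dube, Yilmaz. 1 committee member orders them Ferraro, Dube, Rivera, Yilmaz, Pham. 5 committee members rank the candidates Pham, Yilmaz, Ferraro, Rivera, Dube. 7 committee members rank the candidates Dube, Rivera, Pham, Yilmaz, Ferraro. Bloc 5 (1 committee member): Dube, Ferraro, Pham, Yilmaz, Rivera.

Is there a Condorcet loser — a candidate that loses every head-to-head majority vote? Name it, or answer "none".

none

Pairwise majorities:
Rivera vs Yilmaz: Rivera, 11–6.
Rivera vs Ferraro: Rivera preferred on 3+7 = 10 ballots; Rivera wins 10–7.
Rivera vs Pham: Rivera preferred on 3+1+7 = 11 ballots; Rivera wins 11–6.
Rivera vs Dube: 3+5 = 8 for Rivera, 9 for Dube — Dube by 9–8.
Yilmaz vs Ferraro: Yilmaz wins 12–5.
Yilmaz vs Pham: 1 to 16, Pham.
Yilmaz vs Dube: 5 to 12, Dube.
Ferraro vs Pham: 1+1 = 2 for Ferraro, 15 for Pham — Pham by 15–2.
Ferraro vs Dube: Ferraro wins 9–8.
Pham vs Dube: Dube, 9–8.
Every candidate wins at least one matchup (Rivera beats Yilmaz; Yilmaz beats Ferraro; Ferraro beats Dube; Pham beats Yilmaz; Dube beats Rivera), so there is no Condorcet loser.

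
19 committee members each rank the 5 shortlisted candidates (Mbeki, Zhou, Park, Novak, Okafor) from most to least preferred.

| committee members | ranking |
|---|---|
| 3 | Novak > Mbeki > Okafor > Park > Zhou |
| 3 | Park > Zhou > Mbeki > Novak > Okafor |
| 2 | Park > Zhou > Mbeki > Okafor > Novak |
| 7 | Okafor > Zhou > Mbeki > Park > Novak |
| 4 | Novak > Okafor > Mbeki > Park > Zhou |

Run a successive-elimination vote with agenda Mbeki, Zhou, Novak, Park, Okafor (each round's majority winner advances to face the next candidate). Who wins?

Okafor

Round 1: Mbeki vs Zhou — 7–12, Zhou advances.
Round 2: Zhou vs Novak — 12–7, Zhou advances.
Round 3: Zhou vs Park — 7–12, Park advances.
Round 4: Park vs Okafor — 5–14, Okafor advances.
The agenda winner is Okafor.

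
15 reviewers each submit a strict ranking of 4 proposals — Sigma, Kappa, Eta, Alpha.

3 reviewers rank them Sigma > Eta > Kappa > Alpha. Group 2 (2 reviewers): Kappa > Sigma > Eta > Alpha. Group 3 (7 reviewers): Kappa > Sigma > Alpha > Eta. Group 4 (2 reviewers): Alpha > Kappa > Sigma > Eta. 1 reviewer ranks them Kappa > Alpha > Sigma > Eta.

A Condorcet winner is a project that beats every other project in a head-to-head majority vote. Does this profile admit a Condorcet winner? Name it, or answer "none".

Check each pair by majority over 15 ballots:
Sigma vs Kappa: Sigma is ranked higher on 3 ballots, Kappa on 12. Kappa wins 12–3.
Sigma vs Eta: Sigma is ranked higher on 3+2+7+2+1 = 15 ballots, Eta on 0. Sigma wins 15–0.
Sigma vs Alpha: Sigma is ranked higher on 3+2+7 = 12 ballots, Alpha on 3. Sigma wins 12–3.
Kappa vs Eta: Kappa preferred on 2+7+2+1 = 12 ballots; Kappa wins 12–3.
Kappa vs Alpha: Kappa preferred on 3+2+7+1 = 13 ballots; Kappa wins 13–2.
Eta vs Alpha: Eta preferred on 3+2 = 5 ballots; Alpha wins 10–5.
Only Kappa has no losses; Kappa is the Condorcet winner.

Kappa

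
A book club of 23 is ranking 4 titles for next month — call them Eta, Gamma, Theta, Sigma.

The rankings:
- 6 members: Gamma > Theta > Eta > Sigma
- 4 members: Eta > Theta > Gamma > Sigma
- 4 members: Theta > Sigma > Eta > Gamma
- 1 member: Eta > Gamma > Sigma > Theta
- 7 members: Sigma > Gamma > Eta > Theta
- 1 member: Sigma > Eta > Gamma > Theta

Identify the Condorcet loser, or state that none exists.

Pairwise majorities:
Eta vs Gamma: Eta is ranked higher on 4+4+1+1 = 10 ballots, Gamma on 13. Gamma wins 13–10.
Eta vs Theta: 13 to 10, Eta.
Eta vs Sigma: Sigma, 12–11.
Gamma vs Theta: Gamma is ranked higher on 6+1+7+1 = 15 ballots, Theta on 8. Gamma wins 15–8.
Gamma vs Sigma: 11 to 12, Sigma.
Theta vs Sigma: Theta preferred on 6+4+4 = 14 ballots; Theta wins 14–9.
Every book wins at least one matchup (Eta beats Theta; Gamma beats Eta; Theta beats Sigma; Sigma beats Eta), so there is no Condorcet loser.

none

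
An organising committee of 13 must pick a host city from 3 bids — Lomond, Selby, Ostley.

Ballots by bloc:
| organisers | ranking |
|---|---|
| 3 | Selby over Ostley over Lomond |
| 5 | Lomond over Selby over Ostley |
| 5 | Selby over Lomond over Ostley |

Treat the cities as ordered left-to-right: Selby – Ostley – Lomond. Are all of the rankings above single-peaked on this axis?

Axis positions: Selby=1, Ostley=2, Lomond=3.
Bloc 1 (peak Selby at position 1): ranking walks positions 1-2-3, expanding outward from the peak — single-peaked.
Bloc 2: ranking walks positions 3-1-2; Selby is ranked above Ostley even though Ostley lies between Selby and the peak Lomond on the axis — preferences dip and rise again. Not single-peaked.
Bloc 3: ranking walks positions 1-3-2; Lomond is ranked above Ostley even though Ostley lies between Lomond and the peak Selby on the axis — preferences dip and rise again. Not single-peaked.
Bloc 2 violates single-peakedness, so the profile is not single-peaked on this axis.

no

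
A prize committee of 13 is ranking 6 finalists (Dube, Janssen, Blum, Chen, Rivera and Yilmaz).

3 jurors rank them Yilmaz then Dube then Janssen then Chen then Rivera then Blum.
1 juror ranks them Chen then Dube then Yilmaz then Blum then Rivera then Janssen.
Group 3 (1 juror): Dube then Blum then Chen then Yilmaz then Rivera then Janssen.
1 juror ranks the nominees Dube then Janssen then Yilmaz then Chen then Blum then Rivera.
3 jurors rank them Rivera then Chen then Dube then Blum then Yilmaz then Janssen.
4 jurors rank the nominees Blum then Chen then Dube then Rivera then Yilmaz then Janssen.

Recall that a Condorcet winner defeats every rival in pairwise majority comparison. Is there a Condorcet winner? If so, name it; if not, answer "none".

Chen

Head-to-head results (13 jurors):
Dube–Janssen: Dube 13–0.
Dube–Blum: Dube 9–4.
Dube vs Chen: Chen wins 8–5.
Dube–Rivera: Dube 10–3.
Dube–Yilmaz: Dube 10–3.
Janssen vs Blum: Blum, 9–4.
Janssen vs Chen: Chen wins 9–4.
Janssen vs Rivera: Rivera, 9–4.
Janssen vs Yilmaz: Yilmaz, 12–1.
Blum–Chen: Chen 8–5.
Blum vs Rivera: Blum, 7–6.
Blum vs Yilmaz: Blum, 8–5.
Chen vs Rivera: Chen, 10–3.
Chen–Yilmaz: Chen 9–4.
Rivera vs Yilmaz: Rivera wins 7–6.
Only Chen has no losses; Chen is the Condorcet winner.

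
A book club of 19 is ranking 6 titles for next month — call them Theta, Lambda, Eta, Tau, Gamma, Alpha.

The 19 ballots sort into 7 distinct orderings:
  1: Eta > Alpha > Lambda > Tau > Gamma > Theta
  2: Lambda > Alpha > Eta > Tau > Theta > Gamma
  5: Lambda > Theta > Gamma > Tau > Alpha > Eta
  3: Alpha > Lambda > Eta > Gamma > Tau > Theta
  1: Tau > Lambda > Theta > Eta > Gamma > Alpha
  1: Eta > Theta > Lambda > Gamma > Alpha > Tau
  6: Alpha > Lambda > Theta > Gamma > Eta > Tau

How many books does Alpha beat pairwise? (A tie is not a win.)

Alpha against each rival (19 members):
Alpha vs Theta: 12 to 7, Alpha.
Alpha vs Lambda: Alpha, 10–9.
Alpha vs Eta: Alpha preferred on 2+5+3+6 = 16 ballots; Alpha wins 16–3.
Alpha vs Tau: Alpha wins 13–6.
Alpha–Gamma: Alpha 12–7.
Alpha beats Theta, Lambda, Eta, Tau, Gamma — 5 pairwise wins.

5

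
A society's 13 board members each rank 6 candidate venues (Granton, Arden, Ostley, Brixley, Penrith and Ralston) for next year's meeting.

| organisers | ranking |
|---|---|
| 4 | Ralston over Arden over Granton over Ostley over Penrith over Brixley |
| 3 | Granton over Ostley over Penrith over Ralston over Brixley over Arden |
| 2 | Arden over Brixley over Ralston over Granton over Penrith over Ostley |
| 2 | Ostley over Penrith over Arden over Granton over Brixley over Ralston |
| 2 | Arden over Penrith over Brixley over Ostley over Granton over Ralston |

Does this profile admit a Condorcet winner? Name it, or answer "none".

Check each pair by majority over 13 ballots:
Granton vs Arden: Arden wins 10–3.
Granton vs Ostley: Granton, 9–4.
Granton–Brixley: Granton 9–4.
Granton–Penrith: Granton 9–4.
Granton vs Ralston: Granton wins 7–6.
Arden–Ostley: Arden 8–5.
Arden–Brixley: Arden 10–3.
Arden–Penrith: Arden 8–5.
Arden vs Ralston: Ralston, 7–6.
Ostley vs Brixley: Ostley wins 9–4.
Ostley vs Penrith: Ostley wins 9–4.
Ostley–Ralston: Ostley 7–6.
Brixley vs Penrith: Penrith wins 11–2.
Brixley vs Ralston: Ralston, 7–6.
Penrith vs Ralston: Penrith wins 7–6.
Each city drops at least one matchup (Granton loses to Arden; Arden loses to Ralston; Ostley loses to Granton; Brixley loses to Granton; Penrith loses to Granton; Ralston loses to Granton); the cycle Granton beats Ralston beats Arden beats Granton rules out a Condorcet winner.

none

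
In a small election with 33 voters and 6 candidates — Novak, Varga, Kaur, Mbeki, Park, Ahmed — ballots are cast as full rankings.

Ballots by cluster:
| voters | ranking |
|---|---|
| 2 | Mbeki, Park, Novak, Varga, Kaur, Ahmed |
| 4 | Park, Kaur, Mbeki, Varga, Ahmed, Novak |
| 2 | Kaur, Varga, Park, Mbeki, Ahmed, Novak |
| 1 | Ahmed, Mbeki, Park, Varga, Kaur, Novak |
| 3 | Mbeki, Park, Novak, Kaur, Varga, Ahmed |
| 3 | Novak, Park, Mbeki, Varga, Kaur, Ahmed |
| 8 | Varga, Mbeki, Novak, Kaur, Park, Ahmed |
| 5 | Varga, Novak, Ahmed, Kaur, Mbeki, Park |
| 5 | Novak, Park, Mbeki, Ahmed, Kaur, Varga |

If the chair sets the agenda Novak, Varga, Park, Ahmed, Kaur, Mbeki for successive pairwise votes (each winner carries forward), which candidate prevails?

Mbeki

Round 1: Novak vs Varga — 13–20, Varga advances.
Round 2: Varga vs Park — 15–18, Park advances.
Round 3: Park vs Ahmed — 27–6, Park advances.
Round 4: Park vs Kaur — 18–15, Park advances.
Round 5: Park vs Mbeki — 14–19, Mbeki advances.
Mbeki survives the agenda.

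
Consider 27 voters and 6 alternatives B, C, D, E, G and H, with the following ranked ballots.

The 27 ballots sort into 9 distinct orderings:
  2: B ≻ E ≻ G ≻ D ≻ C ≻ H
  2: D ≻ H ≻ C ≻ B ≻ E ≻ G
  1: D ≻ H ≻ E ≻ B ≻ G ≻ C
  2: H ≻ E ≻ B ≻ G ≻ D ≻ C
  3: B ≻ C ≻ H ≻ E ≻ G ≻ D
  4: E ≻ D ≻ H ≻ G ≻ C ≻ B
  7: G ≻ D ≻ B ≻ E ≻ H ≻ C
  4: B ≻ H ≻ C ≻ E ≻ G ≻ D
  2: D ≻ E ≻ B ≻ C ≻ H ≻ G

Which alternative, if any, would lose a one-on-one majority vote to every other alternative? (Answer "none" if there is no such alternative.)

Pairwise majorities:
B vs C: B, 21–6.
B vs D: D wins 16–11.
B vs E: B wins 18–9.
B vs G: B wins 16–11.
B vs H: B preferred on 2+3+7+4+2 = 18 ballots; B wins 18–9.
C vs D: C is ranked higher on 3+4 = 7 ballots, D on 20. D wins 20–7.
C vs E: 9 to 18, E.
C vs G: C is ranked higher on 2+3+4+2 = 11 ballots, G on 16. G wins 16–11.
C vs H: H, 20–7.
D vs E: E, 15–12.
D vs G: G, 18–9.
D vs H: 18 to 9, D.
E vs G: E is ranked higher on 20 ballots, G on 7. E wins 20–7.
E vs H: 15 to 12, E.
G vs H: 9 to 18, H.
Only C has no wins; C is the Condorcet loser.

C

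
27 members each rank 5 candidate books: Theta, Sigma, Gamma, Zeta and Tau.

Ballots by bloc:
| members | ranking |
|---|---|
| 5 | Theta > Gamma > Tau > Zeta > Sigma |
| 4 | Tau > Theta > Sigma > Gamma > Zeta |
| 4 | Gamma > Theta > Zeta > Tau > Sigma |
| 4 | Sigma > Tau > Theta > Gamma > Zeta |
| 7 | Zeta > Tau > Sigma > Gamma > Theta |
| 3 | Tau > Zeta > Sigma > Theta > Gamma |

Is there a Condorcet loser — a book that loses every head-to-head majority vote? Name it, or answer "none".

Pairwise majorities:
Theta vs Sigma: 13 to 14, Sigma.
Theta vs Gamma: 16 to 11, Theta.
Theta vs Zeta: 17 to 10, Theta.
Theta vs Tau: 9 to 18, Tau.
Sigma–Gamma: Sigma 18–9.
Sigma–Zeta: Zeta 19–8.
Sigma vs Tau: Sigma is ranked higher on 4 ballots, Tau on 23. Tau wins 23–4.
Gamma vs Zeta: 17 to 10, Gamma.
Gamma vs Tau: 9 to 18, Tau.
Zeta vs Tau: Zeta is ranked higher on 4+7 = 11 ballots, Tau on 16. Tau wins 16–11.
No book is winless: Theta beats Gamma; Sigma beats Theta; Gamma beats Zeta; Zeta beats Sigma; Tau beats Theta. There is no Condorcet loser.

none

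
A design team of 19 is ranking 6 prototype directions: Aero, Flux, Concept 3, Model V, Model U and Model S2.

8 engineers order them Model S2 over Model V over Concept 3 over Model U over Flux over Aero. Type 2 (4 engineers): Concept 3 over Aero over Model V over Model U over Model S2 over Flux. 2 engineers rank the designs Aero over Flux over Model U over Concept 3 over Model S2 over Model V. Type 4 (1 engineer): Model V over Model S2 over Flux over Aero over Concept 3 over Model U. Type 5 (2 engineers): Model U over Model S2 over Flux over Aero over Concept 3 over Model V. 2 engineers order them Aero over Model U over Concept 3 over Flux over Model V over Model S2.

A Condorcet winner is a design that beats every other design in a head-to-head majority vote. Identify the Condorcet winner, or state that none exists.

Pairwise majorities:
Aero vs Flux: Flux wins 11–8.
Aero vs Concept 3: Concept 3, 12–7.
Aero vs Model V: Aero, 10–9.
Aero vs Model U: Model U wins 10–9.
Aero vs Model S2: Model S2, 11–8.
Flux–Concept 3: Concept 3 14–5.
Flux–Model V: Model V 13–6.
Flux vs Model U: Model U wins 16–3.
Flux–Model S2: Model S2 15–4.
Concept 3 vs Model V: Concept 3, 10–9.
Concept 3 vs Model U: Concept 3, 13–6.
Concept 3 vs Model S2: Model S2, 11–8.
Model V vs Model U: Model V wins 13–6.
Model V vs Model S2: Model S2 wins 12–7.
Model U vs Model S2: Model U wins 10–9.
Every design loses at least once (Aero loses to Flux; Flux loses to Concept 3; Concept 3 loses to Model S2; Model V loses to Aero; Model U loses to Concept 3; Model S2 loses to Model U). The majority relation contains the cycle Aero > Model V > Flux > Aero, so there is no Condorcet winner.

none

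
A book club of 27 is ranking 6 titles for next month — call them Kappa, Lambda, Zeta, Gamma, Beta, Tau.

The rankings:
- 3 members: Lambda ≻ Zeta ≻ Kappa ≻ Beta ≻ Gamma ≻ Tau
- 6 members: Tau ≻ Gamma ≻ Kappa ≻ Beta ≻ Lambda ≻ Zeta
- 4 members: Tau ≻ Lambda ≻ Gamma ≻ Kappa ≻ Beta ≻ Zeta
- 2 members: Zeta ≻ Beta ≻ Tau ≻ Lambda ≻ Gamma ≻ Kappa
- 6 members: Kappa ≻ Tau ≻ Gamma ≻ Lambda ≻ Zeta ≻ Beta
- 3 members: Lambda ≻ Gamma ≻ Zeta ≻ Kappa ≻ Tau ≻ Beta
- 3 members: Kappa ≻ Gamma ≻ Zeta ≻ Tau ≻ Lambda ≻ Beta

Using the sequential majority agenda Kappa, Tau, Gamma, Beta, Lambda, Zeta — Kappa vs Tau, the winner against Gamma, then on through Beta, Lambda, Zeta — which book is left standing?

Gamma

Round 1: Kappa vs Tau — 15–12, Kappa advances.
Round 2: Kappa vs Gamma — 12–15, Gamma advances.
Round 3: Gamma vs Beta — 22–5, Gamma advances.
Round 4: Gamma vs Lambda — 15–12, Gamma advances.
Round 5: Gamma vs Zeta — 22–5, Gamma advances.
Gamma survives the agenda.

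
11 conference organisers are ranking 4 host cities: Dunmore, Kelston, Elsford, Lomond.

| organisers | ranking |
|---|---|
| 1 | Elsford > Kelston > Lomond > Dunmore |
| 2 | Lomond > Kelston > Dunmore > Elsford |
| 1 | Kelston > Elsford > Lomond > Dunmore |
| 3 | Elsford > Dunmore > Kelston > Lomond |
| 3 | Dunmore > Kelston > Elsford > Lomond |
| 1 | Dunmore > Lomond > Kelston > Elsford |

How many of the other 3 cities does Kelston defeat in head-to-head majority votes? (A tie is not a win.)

2

Kelston against each rival (11 organisers):
Kelston vs Dunmore: 4 to 7, Dunmore.
Kelston vs Elsford: Kelston wins 7–4.
Kelston–Lomond: Kelston 8–3.
Kelston beats Elsford, Lomond; loses to Dunmore — 2 pairwise wins.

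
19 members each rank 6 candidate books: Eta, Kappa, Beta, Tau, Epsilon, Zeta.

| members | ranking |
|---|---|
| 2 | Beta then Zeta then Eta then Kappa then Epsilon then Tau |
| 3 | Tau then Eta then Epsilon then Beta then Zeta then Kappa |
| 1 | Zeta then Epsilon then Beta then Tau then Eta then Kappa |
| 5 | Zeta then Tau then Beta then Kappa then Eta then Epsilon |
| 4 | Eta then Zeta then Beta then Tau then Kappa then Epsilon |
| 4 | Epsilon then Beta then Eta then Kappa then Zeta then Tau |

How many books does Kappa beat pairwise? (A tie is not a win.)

Kappa against each rival (19 members):
Kappa vs Eta: Kappa is ranked higher on 5 ballots, Eta on 14. Eta wins 14–5.
Kappa vs Beta: Beta wins 19–0.
Kappa vs Tau: Tau, 13–6.
Kappa vs Epsilon: Kappa, 11–8.
Kappa vs Zeta: Zeta wins 15–4.
Kappa beats Epsilon; loses to Eta, Beta, Tau, Zeta — 1 pairwise win.

1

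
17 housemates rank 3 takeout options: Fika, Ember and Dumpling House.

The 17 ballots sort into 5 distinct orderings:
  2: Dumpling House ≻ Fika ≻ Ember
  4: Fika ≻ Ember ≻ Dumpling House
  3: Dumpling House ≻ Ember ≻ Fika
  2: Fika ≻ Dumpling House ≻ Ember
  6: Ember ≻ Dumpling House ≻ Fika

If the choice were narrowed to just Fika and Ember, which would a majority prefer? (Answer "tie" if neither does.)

Ember

Ballots ranking Fika above Ember: 2 + 4 + 2 = 8.
Ballots ranking Ember above Fika: 17 − 8 = 9.
Ember wins the head-to-head 9–8.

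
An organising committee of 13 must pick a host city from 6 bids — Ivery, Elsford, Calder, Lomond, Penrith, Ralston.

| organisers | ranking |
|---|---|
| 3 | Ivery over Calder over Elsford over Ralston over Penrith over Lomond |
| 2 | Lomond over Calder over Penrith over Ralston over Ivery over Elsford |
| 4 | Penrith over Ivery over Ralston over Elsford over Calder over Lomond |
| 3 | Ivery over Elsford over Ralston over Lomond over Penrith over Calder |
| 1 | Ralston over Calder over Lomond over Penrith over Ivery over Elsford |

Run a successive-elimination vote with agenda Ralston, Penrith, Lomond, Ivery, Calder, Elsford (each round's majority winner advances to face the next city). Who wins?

Ivery

Round 1: Ralston vs Penrith — 7–6, Ralston advances.
Round 2: Ralston vs Lomond — 11–2, Ralston advances.
Round 3: Ralston vs Ivery — 3–10, Ivery advances.
Round 4: Ivery vs Calder — 10–3, Ivery advances.
Round 5: Ivery vs Elsford — 13–0, Ivery advances.
The agenda winner is Ivery.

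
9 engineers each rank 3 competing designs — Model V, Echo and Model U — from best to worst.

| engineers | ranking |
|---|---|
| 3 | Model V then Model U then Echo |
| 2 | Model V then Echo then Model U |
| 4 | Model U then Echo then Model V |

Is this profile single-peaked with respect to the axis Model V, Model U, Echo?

no

Axis positions: Model V=1, Model U=2, Echo=3.
Cluster 1 (peak Model V at position 1): ranking walks positions 1-2-3, expanding outward from the peak — single-peaked.
Cluster 2: ranking walks positions 1-3-2; Echo is ranked above Model U even though Model U lies between Echo and the peak Model V on the axis — preferences dip and rise again. Not single-peaked.
Cluster 3 (peak Model U at position 2): ranking walks positions 2-3-1, expanding outward from the peak — single-peaked.
Cluster 2 violates single-peakedness, so the profile is not single-peaked on this axis.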